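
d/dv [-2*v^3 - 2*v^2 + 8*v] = -6*v^2 - 4*v + 8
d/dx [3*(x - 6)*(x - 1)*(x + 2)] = 9*x^2 - 30*x - 24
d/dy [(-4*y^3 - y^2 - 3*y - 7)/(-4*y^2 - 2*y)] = (8*y^4 + 8*y^3 - 5*y^2 - 28*y - 7)/(2*y^2*(4*y^2 + 4*y + 1))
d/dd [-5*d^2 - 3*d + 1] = -10*d - 3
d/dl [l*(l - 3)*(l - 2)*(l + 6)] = 4*l^3 + 3*l^2 - 48*l + 36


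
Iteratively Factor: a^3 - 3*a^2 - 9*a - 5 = (a - 5)*(a^2 + 2*a + 1) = (a - 5)*(a + 1)*(a + 1)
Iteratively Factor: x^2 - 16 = (x + 4)*(x - 4)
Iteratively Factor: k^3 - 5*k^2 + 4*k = (k - 4)*(k^2 - k) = (k - 4)*(k - 1)*(k)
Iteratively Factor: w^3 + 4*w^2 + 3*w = (w + 3)*(w^2 + w) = (w + 1)*(w + 3)*(w)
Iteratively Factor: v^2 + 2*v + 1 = (v + 1)*(v + 1)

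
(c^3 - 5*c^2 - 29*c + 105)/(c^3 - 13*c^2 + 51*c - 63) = (c + 5)/(c - 3)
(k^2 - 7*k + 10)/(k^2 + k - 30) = (k - 2)/(k + 6)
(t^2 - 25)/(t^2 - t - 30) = (t - 5)/(t - 6)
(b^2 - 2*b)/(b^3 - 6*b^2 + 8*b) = 1/(b - 4)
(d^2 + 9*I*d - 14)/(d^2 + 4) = (d + 7*I)/(d - 2*I)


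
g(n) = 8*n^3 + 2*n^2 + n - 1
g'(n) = 24*n^2 + 4*n + 1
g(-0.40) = -1.59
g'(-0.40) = 3.24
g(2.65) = 164.57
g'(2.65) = 180.14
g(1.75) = 49.75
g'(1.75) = 81.50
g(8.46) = 4994.57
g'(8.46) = 1752.56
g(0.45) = 0.58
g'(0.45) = 7.66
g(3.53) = 379.35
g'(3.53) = 314.18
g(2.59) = 154.00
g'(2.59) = 172.35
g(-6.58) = -2200.11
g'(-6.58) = 1013.79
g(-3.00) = -202.00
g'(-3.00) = 205.00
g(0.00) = -1.00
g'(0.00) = 1.00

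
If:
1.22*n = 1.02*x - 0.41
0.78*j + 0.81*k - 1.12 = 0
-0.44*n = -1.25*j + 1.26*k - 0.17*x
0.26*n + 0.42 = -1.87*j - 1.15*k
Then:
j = -0.05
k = 1.43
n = -7.59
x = -8.67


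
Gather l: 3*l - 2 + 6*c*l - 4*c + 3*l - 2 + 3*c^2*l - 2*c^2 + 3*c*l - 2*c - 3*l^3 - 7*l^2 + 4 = -2*c^2 - 6*c - 3*l^3 - 7*l^2 + l*(3*c^2 + 9*c + 6)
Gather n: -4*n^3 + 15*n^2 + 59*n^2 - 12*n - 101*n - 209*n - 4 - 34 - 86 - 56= -4*n^3 + 74*n^2 - 322*n - 180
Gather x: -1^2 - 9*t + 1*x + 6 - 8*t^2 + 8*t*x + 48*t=-8*t^2 + 39*t + x*(8*t + 1) + 5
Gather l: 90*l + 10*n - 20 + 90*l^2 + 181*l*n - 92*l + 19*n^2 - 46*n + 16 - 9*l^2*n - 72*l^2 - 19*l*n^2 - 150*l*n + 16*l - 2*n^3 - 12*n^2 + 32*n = l^2*(18 - 9*n) + l*(-19*n^2 + 31*n + 14) - 2*n^3 + 7*n^2 - 4*n - 4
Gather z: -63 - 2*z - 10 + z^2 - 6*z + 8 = z^2 - 8*z - 65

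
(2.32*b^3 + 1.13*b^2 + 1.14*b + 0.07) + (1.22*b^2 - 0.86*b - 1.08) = 2.32*b^3 + 2.35*b^2 + 0.28*b - 1.01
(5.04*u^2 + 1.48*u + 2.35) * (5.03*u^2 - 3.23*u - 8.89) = 25.3512*u^4 - 8.8348*u^3 - 37.7655*u^2 - 20.7477*u - 20.8915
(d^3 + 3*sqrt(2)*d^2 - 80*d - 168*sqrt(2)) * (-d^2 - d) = -d^5 - 3*sqrt(2)*d^4 - d^4 - 3*sqrt(2)*d^3 + 80*d^3 + 80*d^2 + 168*sqrt(2)*d^2 + 168*sqrt(2)*d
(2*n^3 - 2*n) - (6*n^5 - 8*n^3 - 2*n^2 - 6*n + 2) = -6*n^5 + 10*n^3 + 2*n^2 + 4*n - 2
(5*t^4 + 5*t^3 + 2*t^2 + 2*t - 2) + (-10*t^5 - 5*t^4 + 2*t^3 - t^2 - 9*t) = -10*t^5 + 7*t^3 + t^2 - 7*t - 2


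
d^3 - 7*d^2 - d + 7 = (d - 7)*(d - 1)*(d + 1)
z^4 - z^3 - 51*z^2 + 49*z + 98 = (z - 7)*(z - 2)*(z + 1)*(z + 7)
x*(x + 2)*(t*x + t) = t*x^3 + 3*t*x^2 + 2*t*x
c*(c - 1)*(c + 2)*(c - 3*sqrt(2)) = c^4 - 3*sqrt(2)*c^3 + c^3 - 3*sqrt(2)*c^2 - 2*c^2 + 6*sqrt(2)*c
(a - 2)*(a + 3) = a^2 + a - 6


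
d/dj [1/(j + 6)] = -1/(j + 6)^2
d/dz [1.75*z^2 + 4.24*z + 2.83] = 3.5*z + 4.24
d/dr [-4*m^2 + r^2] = 2*r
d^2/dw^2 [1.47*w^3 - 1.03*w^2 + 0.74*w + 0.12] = 8.82*w - 2.06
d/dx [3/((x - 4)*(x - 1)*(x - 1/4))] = 36*(-4*x^2 + 14*x - 7)/(16*x^6 - 168*x^5 + 609*x^4 - 914*x^3 + 609*x^2 - 168*x + 16)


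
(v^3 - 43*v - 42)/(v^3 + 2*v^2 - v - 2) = (v^2 - v - 42)/(v^2 + v - 2)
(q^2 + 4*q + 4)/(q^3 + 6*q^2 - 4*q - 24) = (q + 2)/(q^2 + 4*q - 12)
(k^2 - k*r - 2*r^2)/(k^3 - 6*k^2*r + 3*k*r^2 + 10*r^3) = 1/(k - 5*r)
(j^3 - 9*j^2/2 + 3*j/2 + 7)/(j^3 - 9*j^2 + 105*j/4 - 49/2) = 2*(j + 1)/(2*j - 7)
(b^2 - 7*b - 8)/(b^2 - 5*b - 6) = (b - 8)/(b - 6)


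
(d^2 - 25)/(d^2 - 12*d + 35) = (d + 5)/(d - 7)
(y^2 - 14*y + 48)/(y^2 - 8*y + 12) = (y - 8)/(y - 2)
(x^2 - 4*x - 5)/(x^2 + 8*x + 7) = (x - 5)/(x + 7)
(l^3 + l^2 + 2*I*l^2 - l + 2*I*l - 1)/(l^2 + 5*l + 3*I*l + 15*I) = (l^3 + l^2*(1 + 2*I) + l*(-1 + 2*I) - 1)/(l^2 + l*(5 + 3*I) + 15*I)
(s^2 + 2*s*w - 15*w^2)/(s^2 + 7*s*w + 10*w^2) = (s - 3*w)/(s + 2*w)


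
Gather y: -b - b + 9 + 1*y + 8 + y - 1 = -2*b + 2*y + 16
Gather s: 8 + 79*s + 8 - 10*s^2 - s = -10*s^2 + 78*s + 16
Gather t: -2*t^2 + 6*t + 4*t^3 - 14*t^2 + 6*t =4*t^3 - 16*t^2 + 12*t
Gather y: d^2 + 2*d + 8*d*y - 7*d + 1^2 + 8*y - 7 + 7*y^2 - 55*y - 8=d^2 - 5*d + 7*y^2 + y*(8*d - 47) - 14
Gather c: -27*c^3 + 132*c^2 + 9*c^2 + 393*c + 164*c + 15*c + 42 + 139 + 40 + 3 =-27*c^3 + 141*c^2 + 572*c + 224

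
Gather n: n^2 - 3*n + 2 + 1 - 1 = n^2 - 3*n + 2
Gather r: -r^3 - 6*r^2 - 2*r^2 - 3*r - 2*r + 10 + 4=-r^3 - 8*r^2 - 5*r + 14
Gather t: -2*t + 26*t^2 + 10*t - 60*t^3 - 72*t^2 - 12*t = -60*t^3 - 46*t^2 - 4*t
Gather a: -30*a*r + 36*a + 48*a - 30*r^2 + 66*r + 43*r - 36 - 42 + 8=a*(84 - 30*r) - 30*r^2 + 109*r - 70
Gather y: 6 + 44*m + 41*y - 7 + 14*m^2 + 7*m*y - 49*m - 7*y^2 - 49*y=14*m^2 - 5*m - 7*y^2 + y*(7*m - 8) - 1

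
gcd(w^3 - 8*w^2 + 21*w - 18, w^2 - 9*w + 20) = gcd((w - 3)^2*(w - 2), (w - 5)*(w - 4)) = 1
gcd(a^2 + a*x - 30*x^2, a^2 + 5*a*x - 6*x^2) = a + 6*x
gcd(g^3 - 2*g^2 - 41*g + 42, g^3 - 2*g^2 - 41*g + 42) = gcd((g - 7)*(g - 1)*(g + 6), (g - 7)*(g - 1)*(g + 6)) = g^3 - 2*g^2 - 41*g + 42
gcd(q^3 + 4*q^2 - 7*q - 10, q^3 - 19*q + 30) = q^2 + 3*q - 10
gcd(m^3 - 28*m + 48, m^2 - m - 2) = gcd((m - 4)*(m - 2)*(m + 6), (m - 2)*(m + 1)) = m - 2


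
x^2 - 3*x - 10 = (x - 5)*(x + 2)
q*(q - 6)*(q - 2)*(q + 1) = q^4 - 7*q^3 + 4*q^2 + 12*q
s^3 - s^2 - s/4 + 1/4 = (s - 1)*(s - 1/2)*(s + 1/2)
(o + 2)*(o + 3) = o^2 + 5*o + 6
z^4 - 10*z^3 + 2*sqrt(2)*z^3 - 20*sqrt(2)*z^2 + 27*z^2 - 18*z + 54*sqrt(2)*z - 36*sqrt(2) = (z - 6)*(z - 3)*(z - 1)*(z + 2*sqrt(2))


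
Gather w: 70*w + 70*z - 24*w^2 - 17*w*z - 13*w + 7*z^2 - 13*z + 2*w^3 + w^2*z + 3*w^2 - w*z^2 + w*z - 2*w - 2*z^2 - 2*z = 2*w^3 + w^2*(z - 21) + w*(-z^2 - 16*z + 55) + 5*z^2 + 55*z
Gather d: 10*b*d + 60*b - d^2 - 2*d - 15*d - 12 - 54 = 60*b - d^2 + d*(10*b - 17) - 66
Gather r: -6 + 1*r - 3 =r - 9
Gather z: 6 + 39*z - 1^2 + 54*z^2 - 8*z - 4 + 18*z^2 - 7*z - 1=72*z^2 + 24*z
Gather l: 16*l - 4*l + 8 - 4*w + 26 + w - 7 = 12*l - 3*w + 27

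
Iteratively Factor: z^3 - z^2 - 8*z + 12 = (z + 3)*(z^2 - 4*z + 4) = (z - 2)*(z + 3)*(z - 2)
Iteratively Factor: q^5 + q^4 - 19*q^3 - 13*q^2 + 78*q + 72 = (q - 3)*(q^4 + 4*q^3 - 7*q^2 - 34*q - 24) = (q - 3)*(q + 4)*(q^3 - 7*q - 6) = (q - 3)*(q + 2)*(q + 4)*(q^2 - 2*q - 3) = (q - 3)^2*(q + 2)*(q + 4)*(q + 1)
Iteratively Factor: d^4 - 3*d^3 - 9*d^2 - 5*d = (d - 5)*(d^3 + 2*d^2 + d) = d*(d - 5)*(d^2 + 2*d + 1) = d*(d - 5)*(d + 1)*(d + 1)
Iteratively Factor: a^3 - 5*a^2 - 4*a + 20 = (a + 2)*(a^2 - 7*a + 10) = (a - 2)*(a + 2)*(a - 5)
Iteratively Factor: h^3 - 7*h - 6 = (h - 3)*(h^2 + 3*h + 2) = (h - 3)*(h + 2)*(h + 1)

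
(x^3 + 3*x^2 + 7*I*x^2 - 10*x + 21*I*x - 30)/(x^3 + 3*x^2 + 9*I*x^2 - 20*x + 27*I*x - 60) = (x + 2*I)/(x + 4*I)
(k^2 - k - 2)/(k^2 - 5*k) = (k^2 - k - 2)/(k*(k - 5))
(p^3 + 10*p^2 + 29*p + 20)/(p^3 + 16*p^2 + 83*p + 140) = (p + 1)/(p + 7)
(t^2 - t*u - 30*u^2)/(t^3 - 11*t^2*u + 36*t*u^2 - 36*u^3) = (t + 5*u)/(t^2 - 5*t*u + 6*u^2)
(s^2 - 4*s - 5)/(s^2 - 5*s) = (s + 1)/s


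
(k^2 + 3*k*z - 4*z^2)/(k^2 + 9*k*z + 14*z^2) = (k^2 + 3*k*z - 4*z^2)/(k^2 + 9*k*z + 14*z^2)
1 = 1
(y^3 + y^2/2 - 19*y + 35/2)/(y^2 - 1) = (2*y^2 + 3*y - 35)/(2*(y + 1))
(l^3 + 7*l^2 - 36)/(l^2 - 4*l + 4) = (l^2 + 9*l + 18)/(l - 2)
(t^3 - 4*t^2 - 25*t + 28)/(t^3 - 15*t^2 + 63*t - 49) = (t + 4)/(t - 7)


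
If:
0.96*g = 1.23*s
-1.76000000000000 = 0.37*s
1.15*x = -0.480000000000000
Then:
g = -6.09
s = -4.76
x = -0.42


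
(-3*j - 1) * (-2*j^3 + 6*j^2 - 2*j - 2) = 6*j^4 - 16*j^3 + 8*j + 2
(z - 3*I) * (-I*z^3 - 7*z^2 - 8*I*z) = -I*z^4 - 10*z^3 + 13*I*z^2 - 24*z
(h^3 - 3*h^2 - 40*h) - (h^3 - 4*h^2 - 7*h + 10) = h^2 - 33*h - 10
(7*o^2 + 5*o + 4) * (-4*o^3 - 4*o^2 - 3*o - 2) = -28*o^5 - 48*o^4 - 57*o^3 - 45*o^2 - 22*o - 8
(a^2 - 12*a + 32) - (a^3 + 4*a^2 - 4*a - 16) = -a^3 - 3*a^2 - 8*a + 48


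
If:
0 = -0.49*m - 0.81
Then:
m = -1.65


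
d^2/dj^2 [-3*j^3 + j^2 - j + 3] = 2 - 18*j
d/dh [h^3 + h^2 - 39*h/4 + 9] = 3*h^2 + 2*h - 39/4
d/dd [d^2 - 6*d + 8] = 2*d - 6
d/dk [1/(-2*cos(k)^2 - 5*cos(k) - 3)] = -(4*cos(k) + 5)*sin(k)/(5*cos(k) + cos(2*k) + 4)^2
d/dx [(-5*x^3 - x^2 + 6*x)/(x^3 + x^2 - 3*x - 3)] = 2*(-2*x^4 + 9*x^3 + 21*x^2 + 3*x - 9)/(x^6 + 2*x^5 - 5*x^4 - 12*x^3 + 3*x^2 + 18*x + 9)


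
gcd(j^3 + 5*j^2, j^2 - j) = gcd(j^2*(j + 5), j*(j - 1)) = j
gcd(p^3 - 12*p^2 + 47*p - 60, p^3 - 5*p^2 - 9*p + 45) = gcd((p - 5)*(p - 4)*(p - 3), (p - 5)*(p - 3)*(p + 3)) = p^2 - 8*p + 15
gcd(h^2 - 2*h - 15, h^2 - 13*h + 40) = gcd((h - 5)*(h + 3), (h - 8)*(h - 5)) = h - 5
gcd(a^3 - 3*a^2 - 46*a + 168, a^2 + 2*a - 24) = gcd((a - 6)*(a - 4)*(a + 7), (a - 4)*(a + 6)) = a - 4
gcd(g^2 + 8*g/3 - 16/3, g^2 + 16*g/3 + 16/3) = g + 4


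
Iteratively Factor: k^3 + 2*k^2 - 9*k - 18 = (k + 3)*(k^2 - k - 6) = (k + 2)*(k + 3)*(k - 3)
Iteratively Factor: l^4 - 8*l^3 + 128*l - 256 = (l - 4)*(l^3 - 4*l^2 - 16*l + 64) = (l - 4)^2*(l^2 - 16) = (l - 4)^2*(l + 4)*(l - 4)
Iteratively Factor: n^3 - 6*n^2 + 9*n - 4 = (n - 4)*(n^2 - 2*n + 1) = (n - 4)*(n - 1)*(n - 1)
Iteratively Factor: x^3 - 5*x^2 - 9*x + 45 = (x - 3)*(x^2 - 2*x - 15) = (x - 3)*(x + 3)*(x - 5)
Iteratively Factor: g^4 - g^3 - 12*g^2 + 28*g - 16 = (g - 2)*(g^3 + g^2 - 10*g + 8) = (g - 2)*(g - 1)*(g^2 + 2*g - 8) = (g - 2)^2*(g - 1)*(g + 4)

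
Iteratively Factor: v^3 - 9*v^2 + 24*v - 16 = (v - 4)*(v^2 - 5*v + 4) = (v - 4)*(v - 1)*(v - 4)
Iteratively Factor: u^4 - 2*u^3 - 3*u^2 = (u + 1)*(u^3 - 3*u^2) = u*(u + 1)*(u^2 - 3*u) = u^2*(u + 1)*(u - 3)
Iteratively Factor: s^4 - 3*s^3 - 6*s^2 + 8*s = (s - 4)*(s^3 + s^2 - 2*s) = (s - 4)*(s + 2)*(s^2 - s) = s*(s - 4)*(s + 2)*(s - 1)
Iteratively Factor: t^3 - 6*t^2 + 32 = (t + 2)*(t^2 - 8*t + 16) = (t - 4)*(t + 2)*(t - 4)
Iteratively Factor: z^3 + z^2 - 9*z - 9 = (z - 3)*(z^2 + 4*z + 3) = (z - 3)*(z + 1)*(z + 3)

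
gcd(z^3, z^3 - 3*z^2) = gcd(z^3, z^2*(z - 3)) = z^2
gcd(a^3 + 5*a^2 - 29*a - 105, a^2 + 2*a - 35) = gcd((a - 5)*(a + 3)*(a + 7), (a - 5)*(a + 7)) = a^2 + 2*a - 35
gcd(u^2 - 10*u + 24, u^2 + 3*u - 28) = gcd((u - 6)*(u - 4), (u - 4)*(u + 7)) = u - 4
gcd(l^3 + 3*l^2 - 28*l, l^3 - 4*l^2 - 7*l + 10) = 1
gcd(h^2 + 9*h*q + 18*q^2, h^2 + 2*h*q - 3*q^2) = h + 3*q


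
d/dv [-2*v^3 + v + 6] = 1 - 6*v^2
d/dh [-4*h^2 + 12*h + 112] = 12 - 8*h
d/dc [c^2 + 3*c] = 2*c + 3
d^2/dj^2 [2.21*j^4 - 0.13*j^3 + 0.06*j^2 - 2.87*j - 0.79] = 26.52*j^2 - 0.78*j + 0.12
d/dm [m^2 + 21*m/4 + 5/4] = 2*m + 21/4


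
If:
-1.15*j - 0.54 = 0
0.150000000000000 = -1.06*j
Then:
No Solution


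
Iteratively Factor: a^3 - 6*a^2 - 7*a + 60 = (a + 3)*(a^2 - 9*a + 20) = (a - 5)*(a + 3)*(a - 4)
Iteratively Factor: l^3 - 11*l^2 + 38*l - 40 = (l - 2)*(l^2 - 9*l + 20) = (l - 5)*(l - 2)*(l - 4)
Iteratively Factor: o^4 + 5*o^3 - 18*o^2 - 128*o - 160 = (o + 4)*(o^3 + o^2 - 22*o - 40) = (o + 2)*(o + 4)*(o^2 - o - 20) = (o - 5)*(o + 2)*(o + 4)*(o + 4)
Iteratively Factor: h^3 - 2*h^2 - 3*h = (h + 1)*(h^2 - 3*h) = h*(h + 1)*(h - 3)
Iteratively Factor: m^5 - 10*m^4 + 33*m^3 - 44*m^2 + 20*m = (m - 2)*(m^4 - 8*m^3 + 17*m^2 - 10*m) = m*(m - 2)*(m^3 - 8*m^2 + 17*m - 10) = m*(m - 5)*(m - 2)*(m^2 - 3*m + 2) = m*(m - 5)*(m - 2)^2*(m - 1)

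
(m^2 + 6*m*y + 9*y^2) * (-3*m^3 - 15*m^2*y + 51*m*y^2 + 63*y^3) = -3*m^5 - 33*m^4*y - 66*m^3*y^2 + 234*m^2*y^3 + 837*m*y^4 + 567*y^5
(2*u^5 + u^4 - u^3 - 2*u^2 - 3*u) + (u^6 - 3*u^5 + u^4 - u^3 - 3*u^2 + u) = u^6 - u^5 + 2*u^4 - 2*u^3 - 5*u^2 - 2*u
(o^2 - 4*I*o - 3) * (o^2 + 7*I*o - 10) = o^4 + 3*I*o^3 + 15*o^2 + 19*I*o + 30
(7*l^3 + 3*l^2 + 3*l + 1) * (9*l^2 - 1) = 63*l^5 + 27*l^4 + 20*l^3 + 6*l^2 - 3*l - 1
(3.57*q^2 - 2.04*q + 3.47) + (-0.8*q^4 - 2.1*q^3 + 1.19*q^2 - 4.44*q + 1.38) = -0.8*q^4 - 2.1*q^3 + 4.76*q^2 - 6.48*q + 4.85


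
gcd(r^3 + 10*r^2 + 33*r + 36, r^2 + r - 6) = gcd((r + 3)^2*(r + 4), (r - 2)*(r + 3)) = r + 3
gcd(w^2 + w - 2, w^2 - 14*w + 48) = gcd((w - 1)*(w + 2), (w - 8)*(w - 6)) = 1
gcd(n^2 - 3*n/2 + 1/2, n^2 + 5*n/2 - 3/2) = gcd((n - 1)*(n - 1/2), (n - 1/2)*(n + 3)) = n - 1/2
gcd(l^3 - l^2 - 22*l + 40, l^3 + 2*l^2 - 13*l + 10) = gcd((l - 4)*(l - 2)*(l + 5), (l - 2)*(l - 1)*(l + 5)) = l^2 + 3*l - 10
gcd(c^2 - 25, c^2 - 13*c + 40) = c - 5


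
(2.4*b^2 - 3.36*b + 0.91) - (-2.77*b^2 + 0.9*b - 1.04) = 5.17*b^2 - 4.26*b + 1.95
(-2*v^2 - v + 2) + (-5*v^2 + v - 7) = -7*v^2 - 5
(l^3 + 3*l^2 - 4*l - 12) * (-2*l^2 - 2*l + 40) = -2*l^5 - 8*l^4 + 42*l^3 + 152*l^2 - 136*l - 480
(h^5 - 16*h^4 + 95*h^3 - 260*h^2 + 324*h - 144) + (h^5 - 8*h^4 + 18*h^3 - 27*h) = 2*h^5 - 24*h^4 + 113*h^3 - 260*h^2 + 297*h - 144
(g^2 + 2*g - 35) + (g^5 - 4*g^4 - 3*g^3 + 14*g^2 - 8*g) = g^5 - 4*g^4 - 3*g^3 + 15*g^2 - 6*g - 35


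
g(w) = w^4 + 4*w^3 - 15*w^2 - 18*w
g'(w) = 4*w^3 + 12*w^2 - 30*w - 18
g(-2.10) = -45.95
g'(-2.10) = 60.88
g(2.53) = -35.80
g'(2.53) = 47.69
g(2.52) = -36.28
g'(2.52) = 46.62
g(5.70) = 1206.42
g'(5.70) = 941.65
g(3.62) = 99.75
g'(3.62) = 220.40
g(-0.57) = 4.75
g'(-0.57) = 2.26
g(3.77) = 135.28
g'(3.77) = 253.79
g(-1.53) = -16.42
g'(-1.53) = 41.66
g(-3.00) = -108.00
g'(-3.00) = 72.00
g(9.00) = 8100.00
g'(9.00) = 3600.00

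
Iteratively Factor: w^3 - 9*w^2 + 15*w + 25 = (w + 1)*(w^2 - 10*w + 25) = (w - 5)*(w + 1)*(w - 5)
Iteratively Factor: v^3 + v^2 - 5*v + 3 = (v - 1)*(v^2 + 2*v - 3) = (v - 1)*(v + 3)*(v - 1)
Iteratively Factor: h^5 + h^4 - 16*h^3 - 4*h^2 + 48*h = (h + 4)*(h^4 - 3*h^3 - 4*h^2 + 12*h) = h*(h + 4)*(h^3 - 3*h^2 - 4*h + 12) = h*(h + 2)*(h + 4)*(h^2 - 5*h + 6) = h*(h - 3)*(h + 2)*(h + 4)*(h - 2)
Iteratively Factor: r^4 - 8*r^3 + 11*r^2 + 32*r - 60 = (r - 5)*(r^3 - 3*r^2 - 4*r + 12) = (r - 5)*(r - 3)*(r^2 - 4) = (r - 5)*(r - 3)*(r - 2)*(r + 2)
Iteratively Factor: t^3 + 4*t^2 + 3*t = (t + 3)*(t^2 + t) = (t + 1)*(t + 3)*(t)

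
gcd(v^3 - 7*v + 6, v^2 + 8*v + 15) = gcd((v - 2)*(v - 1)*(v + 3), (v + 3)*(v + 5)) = v + 3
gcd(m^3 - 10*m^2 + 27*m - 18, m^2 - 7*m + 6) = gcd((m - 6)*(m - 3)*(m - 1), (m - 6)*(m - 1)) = m^2 - 7*m + 6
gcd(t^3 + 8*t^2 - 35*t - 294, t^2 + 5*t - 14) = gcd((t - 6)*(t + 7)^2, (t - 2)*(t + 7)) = t + 7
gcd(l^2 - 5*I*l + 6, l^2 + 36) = l - 6*I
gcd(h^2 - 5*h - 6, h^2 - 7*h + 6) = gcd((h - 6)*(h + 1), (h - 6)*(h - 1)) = h - 6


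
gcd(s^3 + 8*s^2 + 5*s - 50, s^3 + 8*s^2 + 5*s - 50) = s^3 + 8*s^2 + 5*s - 50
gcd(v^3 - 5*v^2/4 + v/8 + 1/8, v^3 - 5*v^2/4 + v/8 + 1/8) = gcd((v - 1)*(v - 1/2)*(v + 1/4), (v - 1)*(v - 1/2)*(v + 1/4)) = v^3 - 5*v^2/4 + v/8 + 1/8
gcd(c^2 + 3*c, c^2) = c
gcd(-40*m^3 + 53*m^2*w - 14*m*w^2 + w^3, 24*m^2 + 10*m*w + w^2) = 1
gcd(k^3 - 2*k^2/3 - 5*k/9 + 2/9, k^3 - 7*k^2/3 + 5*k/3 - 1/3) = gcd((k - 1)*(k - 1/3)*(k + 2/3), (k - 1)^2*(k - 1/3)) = k^2 - 4*k/3 + 1/3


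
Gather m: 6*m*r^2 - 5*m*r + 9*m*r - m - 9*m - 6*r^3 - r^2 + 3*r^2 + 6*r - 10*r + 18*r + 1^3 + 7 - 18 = m*(6*r^2 + 4*r - 10) - 6*r^3 + 2*r^2 + 14*r - 10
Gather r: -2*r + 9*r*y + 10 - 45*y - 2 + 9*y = r*(9*y - 2) - 36*y + 8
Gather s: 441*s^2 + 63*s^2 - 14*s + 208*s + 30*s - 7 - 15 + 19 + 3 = 504*s^2 + 224*s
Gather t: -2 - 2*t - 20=-2*t - 22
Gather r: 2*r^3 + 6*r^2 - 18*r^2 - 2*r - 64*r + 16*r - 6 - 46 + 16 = 2*r^3 - 12*r^2 - 50*r - 36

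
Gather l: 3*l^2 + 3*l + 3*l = 3*l^2 + 6*l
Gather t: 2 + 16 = 18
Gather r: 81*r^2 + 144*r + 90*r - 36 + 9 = 81*r^2 + 234*r - 27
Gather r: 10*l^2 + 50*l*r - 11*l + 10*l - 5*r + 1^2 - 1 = 10*l^2 - l + r*(50*l - 5)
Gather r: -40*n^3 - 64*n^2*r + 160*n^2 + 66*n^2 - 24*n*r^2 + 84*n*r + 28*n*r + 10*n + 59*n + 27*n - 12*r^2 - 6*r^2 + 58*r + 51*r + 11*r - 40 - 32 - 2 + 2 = -40*n^3 + 226*n^2 + 96*n + r^2*(-24*n - 18) + r*(-64*n^2 + 112*n + 120) - 72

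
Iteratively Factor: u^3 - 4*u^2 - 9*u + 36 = (u + 3)*(u^2 - 7*u + 12) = (u - 3)*(u + 3)*(u - 4)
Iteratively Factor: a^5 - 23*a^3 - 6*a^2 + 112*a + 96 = (a - 3)*(a^4 + 3*a^3 - 14*a^2 - 48*a - 32) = (a - 3)*(a + 2)*(a^3 + a^2 - 16*a - 16) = (a - 4)*(a - 3)*(a + 2)*(a^2 + 5*a + 4) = (a - 4)*(a - 3)*(a + 2)*(a + 4)*(a + 1)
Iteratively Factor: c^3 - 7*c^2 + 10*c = (c)*(c^2 - 7*c + 10) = c*(c - 5)*(c - 2)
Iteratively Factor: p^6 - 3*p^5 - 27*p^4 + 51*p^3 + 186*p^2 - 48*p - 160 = (p + 2)*(p^5 - 5*p^4 - 17*p^3 + 85*p^2 + 16*p - 80) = (p - 4)*(p + 2)*(p^4 - p^3 - 21*p^2 + p + 20) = (p - 4)*(p + 1)*(p + 2)*(p^3 - 2*p^2 - 19*p + 20) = (p - 5)*(p - 4)*(p + 1)*(p + 2)*(p^2 + 3*p - 4) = (p - 5)*(p - 4)*(p + 1)*(p + 2)*(p + 4)*(p - 1)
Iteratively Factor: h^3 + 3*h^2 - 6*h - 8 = (h + 4)*(h^2 - h - 2) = (h + 1)*(h + 4)*(h - 2)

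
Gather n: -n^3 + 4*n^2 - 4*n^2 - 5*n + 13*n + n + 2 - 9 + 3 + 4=-n^3 + 9*n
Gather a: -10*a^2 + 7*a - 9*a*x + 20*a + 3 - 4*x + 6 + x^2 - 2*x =-10*a^2 + a*(27 - 9*x) + x^2 - 6*x + 9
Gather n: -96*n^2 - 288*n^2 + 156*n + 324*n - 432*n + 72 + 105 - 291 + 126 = -384*n^2 + 48*n + 12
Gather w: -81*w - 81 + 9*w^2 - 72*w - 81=9*w^2 - 153*w - 162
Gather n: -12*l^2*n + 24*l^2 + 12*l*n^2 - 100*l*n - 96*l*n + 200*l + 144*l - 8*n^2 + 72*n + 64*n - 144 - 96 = 24*l^2 + 344*l + n^2*(12*l - 8) + n*(-12*l^2 - 196*l + 136) - 240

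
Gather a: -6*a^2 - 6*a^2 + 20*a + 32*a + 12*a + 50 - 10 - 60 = -12*a^2 + 64*a - 20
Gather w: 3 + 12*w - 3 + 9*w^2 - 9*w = 9*w^2 + 3*w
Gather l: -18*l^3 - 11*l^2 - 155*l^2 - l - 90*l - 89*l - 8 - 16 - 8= -18*l^3 - 166*l^2 - 180*l - 32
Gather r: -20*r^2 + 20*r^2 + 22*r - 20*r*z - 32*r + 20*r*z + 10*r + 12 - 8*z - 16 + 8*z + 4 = 0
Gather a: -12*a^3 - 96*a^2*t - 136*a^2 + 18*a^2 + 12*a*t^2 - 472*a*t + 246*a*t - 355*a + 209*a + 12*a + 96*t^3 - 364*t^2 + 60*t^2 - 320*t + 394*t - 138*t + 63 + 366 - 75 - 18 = -12*a^3 + a^2*(-96*t - 118) + a*(12*t^2 - 226*t - 134) + 96*t^3 - 304*t^2 - 64*t + 336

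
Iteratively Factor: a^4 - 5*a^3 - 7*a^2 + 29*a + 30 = (a + 1)*(a^3 - 6*a^2 - a + 30) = (a + 1)*(a + 2)*(a^2 - 8*a + 15) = (a - 3)*(a + 1)*(a + 2)*(a - 5)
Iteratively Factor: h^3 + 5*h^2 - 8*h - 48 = (h + 4)*(h^2 + h - 12) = (h - 3)*(h + 4)*(h + 4)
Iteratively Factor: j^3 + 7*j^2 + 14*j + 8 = (j + 4)*(j^2 + 3*j + 2) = (j + 2)*(j + 4)*(j + 1)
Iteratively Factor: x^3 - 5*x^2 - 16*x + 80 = (x - 4)*(x^2 - x - 20) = (x - 4)*(x + 4)*(x - 5)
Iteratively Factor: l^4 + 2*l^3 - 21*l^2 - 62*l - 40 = (l + 4)*(l^3 - 2*l^2 - 13*l - 10) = (l + 1)*(l + 4)*(l^2 - 3*l - 10) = (l - 5)*(l + 1)*(l + 4)*(l + 2)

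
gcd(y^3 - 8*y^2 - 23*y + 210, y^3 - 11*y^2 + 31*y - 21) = y - 7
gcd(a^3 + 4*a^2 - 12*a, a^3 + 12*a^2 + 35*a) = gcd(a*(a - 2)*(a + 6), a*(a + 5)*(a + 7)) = a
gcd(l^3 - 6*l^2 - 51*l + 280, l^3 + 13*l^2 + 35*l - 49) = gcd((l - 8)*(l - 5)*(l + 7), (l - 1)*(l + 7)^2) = l + 7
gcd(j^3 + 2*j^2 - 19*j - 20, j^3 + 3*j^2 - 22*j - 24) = j^2 - 3*j - 4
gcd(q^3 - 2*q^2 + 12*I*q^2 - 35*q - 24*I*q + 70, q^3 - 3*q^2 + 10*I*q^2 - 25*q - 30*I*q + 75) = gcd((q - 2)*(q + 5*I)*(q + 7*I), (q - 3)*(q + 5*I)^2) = q + 5*I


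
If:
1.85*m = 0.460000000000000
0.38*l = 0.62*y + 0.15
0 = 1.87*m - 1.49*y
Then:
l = 0.90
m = 0.25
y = 0.31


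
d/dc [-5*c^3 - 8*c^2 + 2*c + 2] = -15*c^2 - 16*c + 2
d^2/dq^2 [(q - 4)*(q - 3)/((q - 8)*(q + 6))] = 10*(-q^3 + 36*q^2 - 216*q + 720)/(q^6 - 6*q^5 - 132*q^4 + 568*q^3 + 6336*q^2 - 13824*q - 110592)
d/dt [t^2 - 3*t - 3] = 2*t - 3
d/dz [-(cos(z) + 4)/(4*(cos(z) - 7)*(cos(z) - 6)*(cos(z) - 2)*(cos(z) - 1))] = (-3*cos(z)^4 + 16*cos(z)^3 + 109*cos(z)^2 - 664*cos(z) + 692)*sin(z)/(4*(cos(z) - 7)^2*(cos(z) - 6)^2*(cos(z) - 2)^2*(cos(z) - 1)^2)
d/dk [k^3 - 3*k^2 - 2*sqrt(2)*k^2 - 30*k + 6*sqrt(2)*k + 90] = 3*k^2 - 6*k - 4*sqrt(2)*k - 30 + 6*sqrt(2)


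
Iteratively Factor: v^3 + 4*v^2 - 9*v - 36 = (v + 4)*(v^2 - 9) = (v - 3)*(v + 4)*(v + 3)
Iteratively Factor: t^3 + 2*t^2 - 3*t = (t + 3)*(t^2 - t) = (t - 1)*(t + 3)*(t)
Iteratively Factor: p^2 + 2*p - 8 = (p + 4)*(p - 2)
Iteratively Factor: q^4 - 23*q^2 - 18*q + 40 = (q + 2)*(q^3 - 2*q^2 - 19*q + 20) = (q + 2)*(q + 4)*(q^2 - 6*q + 5) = (q - 1)*(q + 2)*(q + 4)*(q - 5)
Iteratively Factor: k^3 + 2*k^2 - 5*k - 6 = (k - 2)*(k^2 + 4*k + 3) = (k - 2)*(k + 3)*(k + 1)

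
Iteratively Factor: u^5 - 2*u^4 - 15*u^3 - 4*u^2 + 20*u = (u)*(u^4 - 2*u^3 - 15*u^2 - 4*u + 20) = u*(u + 2)*(u^3 - 4*u^2 - 7*u + 10) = u*(u - 5)*(u + 2)*(u^2 + u - 2) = u*(u - 5)*(u + 2)^2*(u - 1)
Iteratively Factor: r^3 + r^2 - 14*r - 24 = (r - 4)*(r^2 + 5*r + 6) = (r - 4)*(r + 3)*(r + 2)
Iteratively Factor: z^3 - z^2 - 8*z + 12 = (z - 2)*(z^2 + z - 6) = (z - 2)^2*(z + 3)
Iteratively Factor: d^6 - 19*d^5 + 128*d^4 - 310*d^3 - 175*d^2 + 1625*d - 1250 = (d - 5)*(d^5 - 14*d^4 + 58*d^3 - 20*d^2 - 275*d + 250) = (d - 5)*(d + 2)*(d^4 - 16*d^3 + 90*d^2 - 200*d + 125) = (d - 5)*(d - 1)*(d + 2)*(d^3 - 15*d^2 + 75*d - 125) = (d - 5)^2*(d - 1)*(d + 2)*(d^2 - 10*d + 25) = (d - 5)^3*(d - 1)*(d + 2)*(d - 5)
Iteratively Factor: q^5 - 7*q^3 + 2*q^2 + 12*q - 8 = (q - 2)*(q^4 + 2*q^3 - 3*q^2 - 4*q + 4) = (q - 2)*(q + 2)*(q^3 - 3*q + 2) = (q - 2)*(q - 1)*(q + 2)*(q^2 + q - 2) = (q - 2)*(q - 1)^2*(q + 2)*(q + 2)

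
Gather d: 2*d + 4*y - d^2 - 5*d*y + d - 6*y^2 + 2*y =-d^2 + d*(3 - 5*y) - 6*y^2 + 6*y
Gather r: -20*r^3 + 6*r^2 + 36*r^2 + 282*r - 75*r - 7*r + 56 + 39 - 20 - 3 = -20*r^3 + 42*r^2 + 200*r + 72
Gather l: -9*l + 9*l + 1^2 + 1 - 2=0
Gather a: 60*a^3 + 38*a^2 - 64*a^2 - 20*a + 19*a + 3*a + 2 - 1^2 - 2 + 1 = 60*a^3 - 26*a^2 + 2*a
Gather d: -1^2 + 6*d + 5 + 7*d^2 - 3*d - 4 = 7*d^2 + 3*d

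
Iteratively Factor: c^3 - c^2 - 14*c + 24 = (c + 4)*(c^2 - 5*c + 6) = (c - 3)*(c + 4)*(c - 2)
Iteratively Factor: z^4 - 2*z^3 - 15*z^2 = (z)*(z^3 - 2*z^2 - 15*z) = z*(z + 3)*(z^2 - 5*z) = z*(z - 5)*(z + 3)*(z)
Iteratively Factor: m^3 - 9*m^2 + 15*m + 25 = (m - 5)*(m^2 - 4*m - 5) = (m - 5)^2*(m + 1)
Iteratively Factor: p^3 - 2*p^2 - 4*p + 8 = (p - 2)*(p^2 - 4) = (p - 2)*(p + 2)*(p - 2)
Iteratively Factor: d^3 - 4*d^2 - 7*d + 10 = (d - 5)*(d^2 + d - 2) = (d - 5)*(d - 1)*(d + 2)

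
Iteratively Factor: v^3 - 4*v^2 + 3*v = (v - 1)*(v^2 - 3*v) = (v - 3)*(v - 1)*(v)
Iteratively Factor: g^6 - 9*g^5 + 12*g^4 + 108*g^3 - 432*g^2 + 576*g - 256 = (g - 4)*(g^5 - 5*g^4 - 8*g^3 + 76*g^2 - 128*g + 64) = (g - 4)*(g - 2)*(g^4 - 3*g^3 - 14*g^2 + 48*g - 32) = (g - 4)*(g - 2)*(g - 1)*(g^3 - 2*g^2 - 16*g + 32) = (g - 4)*(g - 2)^2*(g - 1)*(g^2 - 16) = (g - 4)*(g - 2)^2*(g - 1)*(g + 4)*(g - 4)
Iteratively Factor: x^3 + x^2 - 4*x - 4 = (x + 1)*(x^2 - 4) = (x - 2)*(x + 1)*(x + 2)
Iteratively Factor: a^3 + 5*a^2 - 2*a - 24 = (a + 3)*(a^2 + 2*a - 8) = (a + 3)*(a + 4)*(a - 2)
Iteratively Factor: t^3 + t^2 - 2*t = (t)*(t^2 + t - 2) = t*(t - 1)*(t + 2)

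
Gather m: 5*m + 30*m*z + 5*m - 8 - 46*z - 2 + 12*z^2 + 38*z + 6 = m*(30*z + 10) + 12*z^2 - 8*z - 4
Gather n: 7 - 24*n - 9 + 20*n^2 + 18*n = 20*n^2 - 6*n - 2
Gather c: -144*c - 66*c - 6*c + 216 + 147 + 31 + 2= 396 - 216*c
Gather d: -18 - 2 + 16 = -4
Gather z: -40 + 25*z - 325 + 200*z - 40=225*z - 405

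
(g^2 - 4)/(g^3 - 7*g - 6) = (g - 2)/(g^2 - 2*g - 3)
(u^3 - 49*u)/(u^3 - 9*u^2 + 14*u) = (u + 7)/(u - 2)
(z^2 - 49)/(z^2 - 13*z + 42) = (z + 7)/(z - 6)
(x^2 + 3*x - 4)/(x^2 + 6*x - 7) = (x + 4)/(x + 7)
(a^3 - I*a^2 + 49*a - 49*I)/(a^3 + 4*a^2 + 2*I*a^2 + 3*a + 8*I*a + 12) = (a^2 + 49)/(a^2 + a*(4 + 3*I) + 12*I)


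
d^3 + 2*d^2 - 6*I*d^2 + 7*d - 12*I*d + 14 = (d + 2)*(d - 7*I)*(d + I)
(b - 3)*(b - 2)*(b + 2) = b^3 - 3*b^2 - 4*b + 12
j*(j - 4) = j^2 - 4*j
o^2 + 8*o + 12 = (o + 2)*(o + 6)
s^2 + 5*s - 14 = (s - 2)*(s + 7)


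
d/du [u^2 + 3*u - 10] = 2*u + 3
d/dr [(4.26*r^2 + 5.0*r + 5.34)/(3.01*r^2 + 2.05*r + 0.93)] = (-6.317*r^2 - 24.2232*r - 6.297)/(9.0601*r^4 + 12.341*r^3 + 9.8011*r^2 + 3.813*r + 0.8649)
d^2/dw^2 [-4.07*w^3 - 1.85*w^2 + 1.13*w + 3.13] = -24.42*w - 3.7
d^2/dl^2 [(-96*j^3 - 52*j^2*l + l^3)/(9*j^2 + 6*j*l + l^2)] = j^2*(48*j - 50*l)/(81*j^4 + 108*j^3*l + 54*j^2*l^2 + 12*j*l^3 + l^4)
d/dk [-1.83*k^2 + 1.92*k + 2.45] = 1.92 - 3.66*k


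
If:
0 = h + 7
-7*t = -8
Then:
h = -7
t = 8/7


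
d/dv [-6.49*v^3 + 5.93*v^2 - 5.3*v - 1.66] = -19.47*v^2 + 11.86*v - 5.3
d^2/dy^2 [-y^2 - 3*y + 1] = -2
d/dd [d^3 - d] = 3*d^2 - 1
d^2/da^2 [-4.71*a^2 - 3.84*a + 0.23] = -9.42000000000000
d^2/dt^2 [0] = 0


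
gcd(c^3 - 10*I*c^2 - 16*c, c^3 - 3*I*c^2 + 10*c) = c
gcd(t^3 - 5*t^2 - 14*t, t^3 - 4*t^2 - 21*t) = t^2 - 7*t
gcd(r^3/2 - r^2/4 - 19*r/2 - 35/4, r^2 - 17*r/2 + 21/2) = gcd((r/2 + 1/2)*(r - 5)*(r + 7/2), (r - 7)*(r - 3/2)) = 1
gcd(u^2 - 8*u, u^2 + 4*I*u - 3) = 1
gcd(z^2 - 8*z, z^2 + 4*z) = z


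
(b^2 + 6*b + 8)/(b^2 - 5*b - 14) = (b + 4)/(b - 7)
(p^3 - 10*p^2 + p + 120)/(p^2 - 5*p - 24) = p - 5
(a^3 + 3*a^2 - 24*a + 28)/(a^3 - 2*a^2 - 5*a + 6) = (a^3 + 3*a^2 - 24*a + 28)/(a^3 - 2*a^2 - 5*a + 6)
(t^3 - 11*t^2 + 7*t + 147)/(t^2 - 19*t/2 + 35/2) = 2*(t^2 - 4*t - 21)/(2*t - 5)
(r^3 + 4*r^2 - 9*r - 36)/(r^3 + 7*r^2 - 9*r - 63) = (r + 4)/(r + 7)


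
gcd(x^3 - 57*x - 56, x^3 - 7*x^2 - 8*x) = x^2 - 7*x - 8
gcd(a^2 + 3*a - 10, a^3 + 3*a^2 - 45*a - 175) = a + 5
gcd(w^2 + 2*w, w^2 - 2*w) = w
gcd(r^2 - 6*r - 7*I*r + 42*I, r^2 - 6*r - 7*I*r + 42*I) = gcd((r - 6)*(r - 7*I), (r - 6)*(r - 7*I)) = r^2 + r*(-6 - 7*I) + 42*I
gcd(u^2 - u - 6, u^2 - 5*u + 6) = u - 3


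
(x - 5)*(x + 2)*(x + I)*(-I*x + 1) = -I*x^4 + 2*x^3 + 3*I*x^3 - 6*x^2 + 11*I*x^2 - 20*x - 3*I*x - 10*I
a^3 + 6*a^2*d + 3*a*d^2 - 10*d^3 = (a - d)*(a + 2*d)*(a + 5*d)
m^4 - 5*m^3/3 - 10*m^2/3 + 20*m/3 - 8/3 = (m - 2)*(m - 1)*(m - 2/3)*(m + 2)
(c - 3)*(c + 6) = c^2 + 3*c - 18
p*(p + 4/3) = p^2 + 4*p/3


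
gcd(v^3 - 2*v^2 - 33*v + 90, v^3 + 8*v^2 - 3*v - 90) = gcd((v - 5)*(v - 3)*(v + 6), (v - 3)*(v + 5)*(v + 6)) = v^2 + 3*v - 18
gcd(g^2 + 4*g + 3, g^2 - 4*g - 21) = g + 3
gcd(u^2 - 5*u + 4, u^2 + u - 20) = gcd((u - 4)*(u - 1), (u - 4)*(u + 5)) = u - 4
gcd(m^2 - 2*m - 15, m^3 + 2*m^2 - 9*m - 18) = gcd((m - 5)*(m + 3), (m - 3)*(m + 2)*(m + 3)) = m + 3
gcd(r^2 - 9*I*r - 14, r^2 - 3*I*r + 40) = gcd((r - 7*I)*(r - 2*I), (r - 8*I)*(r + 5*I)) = 1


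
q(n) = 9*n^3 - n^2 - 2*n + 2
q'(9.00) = 2167.00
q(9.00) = 6464.00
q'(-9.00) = 2203.00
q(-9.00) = -6622.00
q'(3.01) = 236.60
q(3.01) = 232.36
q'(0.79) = 13.27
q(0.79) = 4.23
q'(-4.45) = 541.57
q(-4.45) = -801.99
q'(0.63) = 7.46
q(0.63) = 2.59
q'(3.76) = 372.20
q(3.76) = 458.76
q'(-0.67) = 11.46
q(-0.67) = 0.18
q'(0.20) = -1.32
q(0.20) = 1.63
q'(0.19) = -1.41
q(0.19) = 1.65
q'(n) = 27*n^2 - 2*n - 2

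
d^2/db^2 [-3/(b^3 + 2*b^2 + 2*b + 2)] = 6*((3*b + 2)*(b^3 + 2*b^2 + 2*b + 2) - (3*b^2 + 4*b + 2)^2)/(b^3 + 2*b^2 + 2*b + 2)^3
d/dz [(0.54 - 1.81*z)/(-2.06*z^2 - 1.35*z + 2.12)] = (-3.7286*z^2 + 2.2248*z - 3.1082)/(4.2436*z^4 + 5.562*z^3 - 6.9119*z^2 - 5.724*z + 4.4944)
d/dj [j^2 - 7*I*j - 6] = 2*j - 7*I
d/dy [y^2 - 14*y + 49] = 2*y - 14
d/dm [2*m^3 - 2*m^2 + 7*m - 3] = 6*m^2 - 4*m + 7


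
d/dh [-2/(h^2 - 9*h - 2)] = 2*(2*h - 9)/(-h^2 + 9*h + 2)^2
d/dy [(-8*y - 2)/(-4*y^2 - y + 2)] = 2*(16*y^2 + 4*y - (4*y + 1)*(8*y + 1) - 8)/(4*y^2 + y - 2)^2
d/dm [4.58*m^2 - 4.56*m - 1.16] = 9.16*m - 4.56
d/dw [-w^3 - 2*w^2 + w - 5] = -3*w^2 - 4*w + 1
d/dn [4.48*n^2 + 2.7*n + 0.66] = 8.96*n + 2.7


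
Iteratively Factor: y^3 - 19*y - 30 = (y - 5)*(y^2 + 5*y + 6) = (y - 5)*(y + 2)*(y + 3)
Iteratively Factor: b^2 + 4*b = (b + 4)*(b)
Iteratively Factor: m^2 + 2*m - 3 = (m + 3)*(m - 1)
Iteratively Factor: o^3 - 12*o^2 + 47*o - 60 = (o - 3)*(o^2 - 9*o + 20) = (o - 5)*(o - 3)*(o - 4)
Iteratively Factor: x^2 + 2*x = (x)*(x + 2)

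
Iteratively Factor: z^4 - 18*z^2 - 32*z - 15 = (z - 5)*(z^3 + 5*z^2 + 7*z + 3) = (z - 5)*(z + 1)*(z^2 + 4*z + 3) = (z - 5)*(z + 1)*(z + 3)*(z + 1)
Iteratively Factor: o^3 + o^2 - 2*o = (o)*(o^2 + o - 2) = o*(o + 2)*(o - 1)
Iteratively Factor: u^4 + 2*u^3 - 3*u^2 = (u + 3)*(u^3 - u^2) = (u - 1)*(u + 3)*(u^2) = u*(u - 1)*(u + 3)*(u)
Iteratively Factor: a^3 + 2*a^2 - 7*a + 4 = (a - 1)*(a^2 + 3*a - 4) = (a - 1)*(a + 4)*(a - 1)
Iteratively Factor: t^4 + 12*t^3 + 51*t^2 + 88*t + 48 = (t + 4)*(t^3 + 8*t^2 + 19*t + 12) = (t + 3)*(t + 4)*(t^2 + 5*t + 4) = (t + 3)*(t + 4)^2*(t + 1)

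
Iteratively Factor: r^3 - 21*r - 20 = (r + 4)*(r^2 - 4*r - 5) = (r - 5)*(r + 4)*(r + 1)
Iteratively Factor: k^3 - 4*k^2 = (k - 4)*(k^2) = k*(k - 4)*(k)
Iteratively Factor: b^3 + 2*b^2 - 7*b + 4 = (b - 1)*(b^2 + 3*b - 4) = (b - 1)^2*(b + 4)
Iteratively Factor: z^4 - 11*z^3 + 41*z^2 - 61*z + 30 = (z - 2)*(z^3 - 9*z^2 + 23*z - 15) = (z - 5)*(z - 2)*(z^2 - 4*z + 3) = (z - 5)*(z - 2)*(z - 1)*(z - 3)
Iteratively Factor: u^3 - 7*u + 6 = (u - 2)*(u^2 + 2*u - 3) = (u - 2)*(u + 3)*(u - 1)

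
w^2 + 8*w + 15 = (w + 3)*(w + 5)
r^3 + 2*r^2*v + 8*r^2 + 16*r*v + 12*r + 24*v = (r + 2)*(r + 6)*(r + 2*v)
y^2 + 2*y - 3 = (y - 1)*(y + 3)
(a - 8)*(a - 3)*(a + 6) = a^3 - 5*a^2 - 42*a + 144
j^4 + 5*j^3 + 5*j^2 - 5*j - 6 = (j - 1)*(j + 1)*(j + 2)*(j + 3)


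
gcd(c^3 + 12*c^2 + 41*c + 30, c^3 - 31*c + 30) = c + 6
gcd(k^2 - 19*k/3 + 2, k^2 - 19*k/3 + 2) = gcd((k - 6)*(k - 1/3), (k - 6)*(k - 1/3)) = k^2 - 19*k/3 + 2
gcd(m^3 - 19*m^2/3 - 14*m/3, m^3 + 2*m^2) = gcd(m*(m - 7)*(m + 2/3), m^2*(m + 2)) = m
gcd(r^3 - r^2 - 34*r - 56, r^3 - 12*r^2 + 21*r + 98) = r^2 - 5*r - 14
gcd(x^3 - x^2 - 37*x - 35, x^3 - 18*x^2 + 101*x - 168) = x - 7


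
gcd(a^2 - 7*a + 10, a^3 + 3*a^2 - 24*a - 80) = a - 5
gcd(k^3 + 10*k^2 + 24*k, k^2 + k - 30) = k + 6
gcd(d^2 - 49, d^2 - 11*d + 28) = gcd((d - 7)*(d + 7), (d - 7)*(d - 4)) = d - 7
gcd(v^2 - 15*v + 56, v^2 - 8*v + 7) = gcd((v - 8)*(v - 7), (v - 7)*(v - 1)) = v - 7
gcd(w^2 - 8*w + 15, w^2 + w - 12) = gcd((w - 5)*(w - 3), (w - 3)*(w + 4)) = w - 3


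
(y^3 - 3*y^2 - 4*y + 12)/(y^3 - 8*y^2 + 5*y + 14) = (y^2 - y - 6)/(y^2 - 6*y - 7)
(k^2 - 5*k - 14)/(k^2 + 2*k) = (k - 7)/k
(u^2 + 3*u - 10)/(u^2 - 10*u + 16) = (u + 5)/(u - 8)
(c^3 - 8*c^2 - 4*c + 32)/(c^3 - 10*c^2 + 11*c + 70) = (c^2 - 10*c + 16)/(c^2 - 12*c + 35)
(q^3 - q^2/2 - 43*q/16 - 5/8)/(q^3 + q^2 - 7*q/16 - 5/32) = 2*(q - 2)/(2*q - 1)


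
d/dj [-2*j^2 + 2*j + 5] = 2 - 4*j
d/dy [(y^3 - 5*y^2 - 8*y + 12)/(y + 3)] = 2*(y^3 + 2*y^2 - 15*y - 18)/(y^2 + 6*y + 9)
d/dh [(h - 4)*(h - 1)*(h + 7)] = 3*h^2 + 4*h - 31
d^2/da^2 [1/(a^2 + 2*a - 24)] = 2*(-a^2 - 2*a + 4*(a + 1)^2 + 24)/(a^2 + 2*a - 24)^3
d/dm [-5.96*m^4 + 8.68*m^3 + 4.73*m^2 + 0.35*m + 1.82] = -23.84*m^3 + 26.04*m^2 + 9.46*m + 0.35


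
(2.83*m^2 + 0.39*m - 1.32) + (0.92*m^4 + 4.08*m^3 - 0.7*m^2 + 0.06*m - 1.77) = 0.92*m^4 + 4.08*m^3 + 2.13*m^2 + 0.45*m - 3.09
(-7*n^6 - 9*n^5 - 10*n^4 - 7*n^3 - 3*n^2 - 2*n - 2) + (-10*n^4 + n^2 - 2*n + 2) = -7*n^6 - 9*n^5 - 20*n^4 - 7*n^3 - 2*n^2 - 4*n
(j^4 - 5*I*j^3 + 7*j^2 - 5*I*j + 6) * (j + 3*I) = j^5 - 2*I*j^4 + 22*j^3 + 16*I*j^2 + 21*j + 18*I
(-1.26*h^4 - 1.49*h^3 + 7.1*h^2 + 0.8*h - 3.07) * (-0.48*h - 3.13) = 0.6048*h^5 + 4.659*h^4 + 1.2557*h^3 - 22.607*h^2 - 1.0304*h + 9.6091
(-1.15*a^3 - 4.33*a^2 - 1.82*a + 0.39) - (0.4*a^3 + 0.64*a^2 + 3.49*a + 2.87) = -1.55*a^3 - 4.97*a^2 - 5.31*a - 2.48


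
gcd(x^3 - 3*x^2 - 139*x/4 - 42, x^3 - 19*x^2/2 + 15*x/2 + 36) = x^2 - 13*x/2 - 12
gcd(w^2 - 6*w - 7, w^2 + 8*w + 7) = w + 1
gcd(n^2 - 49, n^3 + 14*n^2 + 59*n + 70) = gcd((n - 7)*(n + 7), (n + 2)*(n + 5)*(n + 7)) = n + 7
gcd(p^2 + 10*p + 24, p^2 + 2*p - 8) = p + 4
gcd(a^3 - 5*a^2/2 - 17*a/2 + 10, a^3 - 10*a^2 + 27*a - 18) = a - 1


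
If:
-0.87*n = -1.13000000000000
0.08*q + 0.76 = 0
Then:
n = 1.30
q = -9.50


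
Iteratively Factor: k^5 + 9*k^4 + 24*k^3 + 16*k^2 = (k + 4)*(k^4 + 5*k^3 + 4*k^2) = (k + 1)*(k + 4)*(k^3 + 4*k^2) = k*(k + 1)*(k + 4)*(k^2 + 4*k) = k*(k + 1)*(k + 4)^2*(k)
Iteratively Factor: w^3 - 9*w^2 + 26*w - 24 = (w - 2)*(w^2 - 7*w + 12) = (w - 3)*(w - 2)*(w - 4)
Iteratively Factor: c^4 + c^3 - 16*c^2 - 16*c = (c)*(c^3 + c^2 - 16*c - 16) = c*(c + 1)*(c^2 - 16) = c*(c + 1)*(c + 4)*(c - 4)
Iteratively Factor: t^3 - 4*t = (t)*(t^2 - 4) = t*(t - 2)*(t + 2)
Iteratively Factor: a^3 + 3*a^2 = (a)*(a^2 + 3*a) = a^2*(a + 3)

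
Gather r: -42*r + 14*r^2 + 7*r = 14*r^2 - 35*r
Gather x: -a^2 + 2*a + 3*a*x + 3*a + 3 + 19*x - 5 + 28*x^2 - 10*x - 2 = -a^2 + 5*a + 28*x^2 + x*(3*a + 9) - 4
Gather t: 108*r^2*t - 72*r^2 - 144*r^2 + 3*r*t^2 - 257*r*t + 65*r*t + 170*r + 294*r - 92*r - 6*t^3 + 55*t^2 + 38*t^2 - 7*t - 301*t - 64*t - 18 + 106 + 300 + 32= -216*r^2 + 372*r - 6*t^3 + t^2*(3*r + 93) + t*(108*r^2 - 192*r - 372) + 420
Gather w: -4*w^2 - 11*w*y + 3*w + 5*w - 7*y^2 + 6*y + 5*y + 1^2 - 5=-4*w^2 + w*(8 - 11*y) - 7*y^2 + 11*y - 4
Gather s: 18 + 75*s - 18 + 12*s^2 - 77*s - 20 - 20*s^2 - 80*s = -8*s^2 - 82*s - 20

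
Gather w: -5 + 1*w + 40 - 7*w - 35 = -6*w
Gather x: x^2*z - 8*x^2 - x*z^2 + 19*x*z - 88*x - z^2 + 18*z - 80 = x^2*(z - 8) + x*(-z^2 + 19*z - 88) - z^2 + 18*z - 80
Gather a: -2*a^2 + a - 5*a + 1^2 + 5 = -2*a^2 - 4*a + 6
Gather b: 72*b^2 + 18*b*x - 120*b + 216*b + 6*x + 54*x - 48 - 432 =72*b^2 + b*(18*x + 96) + 60*x - 480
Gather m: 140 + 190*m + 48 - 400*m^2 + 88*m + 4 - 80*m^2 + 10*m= -480*m^2 + 288*m + 192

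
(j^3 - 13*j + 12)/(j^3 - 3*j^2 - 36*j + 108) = (j^2 + 3*j - 4)/(j^2 - 36)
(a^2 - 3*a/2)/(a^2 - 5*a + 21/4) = 2*a/(2*a - 7)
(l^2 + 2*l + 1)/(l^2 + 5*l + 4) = (l + 1)/(l + 4)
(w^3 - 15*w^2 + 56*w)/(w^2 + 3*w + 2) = w*(w^2 - 15*w + 56)/(w^2 + 3*w + 2)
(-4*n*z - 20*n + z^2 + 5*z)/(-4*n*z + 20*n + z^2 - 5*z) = (z + 5)/(z - 5)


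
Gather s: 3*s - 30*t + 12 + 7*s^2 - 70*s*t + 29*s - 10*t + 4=7*s^2 + s*(32 - 70*t) - 40*t + 16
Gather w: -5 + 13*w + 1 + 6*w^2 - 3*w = 6*w^2 + 10*w - 4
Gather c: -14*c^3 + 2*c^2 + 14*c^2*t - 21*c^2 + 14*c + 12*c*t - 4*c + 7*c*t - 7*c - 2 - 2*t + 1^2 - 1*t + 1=-14*c^3 + c^2*(14*t - 19) + c*(19*t + 3) - 3*t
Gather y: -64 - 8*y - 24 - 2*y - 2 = -10*y - 90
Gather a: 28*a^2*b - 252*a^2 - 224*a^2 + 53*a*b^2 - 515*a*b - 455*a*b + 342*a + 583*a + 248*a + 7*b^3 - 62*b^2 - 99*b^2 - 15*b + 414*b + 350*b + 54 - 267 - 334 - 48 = a^2*(28*b - 476) + a*(53*b^2 - 970*b + 1173) + 7*b^3 - 161*b^2 + 749*b - 595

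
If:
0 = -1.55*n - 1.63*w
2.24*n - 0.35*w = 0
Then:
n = 0.00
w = 0.00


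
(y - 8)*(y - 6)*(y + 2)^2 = y^4 - 10*y^3 - 4*y^2 + 136*y + 192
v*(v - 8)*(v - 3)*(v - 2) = v^4 - 13*v^3 + 46*v^2 - 48*v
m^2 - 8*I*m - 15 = (m - 5*I)*(m - 3*I)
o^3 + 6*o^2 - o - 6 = (o - 1)*(o + 1)*(o + 6)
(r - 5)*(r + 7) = r^2 + 2*r - 35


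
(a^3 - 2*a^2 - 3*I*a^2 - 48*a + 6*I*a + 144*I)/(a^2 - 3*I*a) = a - 2 - 48/a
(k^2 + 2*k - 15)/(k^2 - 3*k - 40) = (k - 3)/(k - 8)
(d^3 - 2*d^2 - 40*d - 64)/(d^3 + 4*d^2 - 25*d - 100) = (d^2 - 6*d - 16)/(d^2 - 25)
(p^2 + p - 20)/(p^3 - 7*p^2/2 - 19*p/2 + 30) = 2*(p + 5)/(2*p^2 + p - 15)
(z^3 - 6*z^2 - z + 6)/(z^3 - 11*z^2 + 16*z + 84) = (z^2 - 1)/(z^2 - 5*z - 14)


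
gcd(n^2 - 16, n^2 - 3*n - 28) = n + 4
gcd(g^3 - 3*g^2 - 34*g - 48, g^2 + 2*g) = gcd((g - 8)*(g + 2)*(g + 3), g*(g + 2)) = g + 2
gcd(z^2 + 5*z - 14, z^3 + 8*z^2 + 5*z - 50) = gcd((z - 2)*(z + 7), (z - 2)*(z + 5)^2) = z - 2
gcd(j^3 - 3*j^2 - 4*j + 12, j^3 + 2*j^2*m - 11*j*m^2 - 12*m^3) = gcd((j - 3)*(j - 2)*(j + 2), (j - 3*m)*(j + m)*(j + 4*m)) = 1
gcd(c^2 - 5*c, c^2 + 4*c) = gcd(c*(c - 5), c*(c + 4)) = c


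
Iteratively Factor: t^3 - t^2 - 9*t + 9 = (t + 3)*(t^2 - 4*t + 3) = (t - 1)*(t + 3)*(t - 3)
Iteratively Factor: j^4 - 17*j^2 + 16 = (j - 4)*(j^3 + 4*j^2 - j - 4) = (j - 4)*(j + 1)*(j^2 + 3*j - 4) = (j - 4)*(j - 1)*(j + 1)*(j + 4)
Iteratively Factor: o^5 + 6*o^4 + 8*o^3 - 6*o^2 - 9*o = (o + 1)*(o^4 + 5*o^3 + 3*o^2 - 9*o) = o*(o + 1)*(o^3 + 5*o^2 + 3*o - 9) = o*(o + 1)*(o + 3)*(o^2 + 2*o - 3) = o*(o + 1)*(o + 3)^2*(o - 1)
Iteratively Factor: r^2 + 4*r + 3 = (r + 1)*(r + 3)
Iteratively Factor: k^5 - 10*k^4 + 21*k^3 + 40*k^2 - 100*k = (k - 5)*(k^4 - 5*k^3 - 4*k^2 + 20*k) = k*(k - 5)*(k^3 - 5*k^2 - 4*k + 20) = k*(k - 5)*(k - 2)*(k^2 - 3*k - 10) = k*(k - 5)*(k - 2)*(k + 2)*(k - 5)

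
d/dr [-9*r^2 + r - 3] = 1 - 18*r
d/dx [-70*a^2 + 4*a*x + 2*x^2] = 4*a + 4*x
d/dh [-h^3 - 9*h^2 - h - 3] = -3*h^2 - 18*h - 1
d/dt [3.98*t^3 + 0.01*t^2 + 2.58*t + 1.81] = 11.94*t^2 + 0.02*t + 2.58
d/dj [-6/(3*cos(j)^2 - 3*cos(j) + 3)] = 2*(1 - 2*cos(j))*sin(j)/(sin(j)^2 + cos(j) - 2)^2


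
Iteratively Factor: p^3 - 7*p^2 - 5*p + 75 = (p + 3)*(p^2 - 10*p + 25) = (p - 5)*(p + 3)*(p - 5)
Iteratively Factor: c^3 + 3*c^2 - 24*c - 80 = (c + 4)*(c^2 - c - 20) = (c - 5)*(c + 4)*(c + 4)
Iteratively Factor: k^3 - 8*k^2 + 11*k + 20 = (k - 4)*(k^2 - 4*k - 5) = (k - 4)*(k + 1)*(k - 5)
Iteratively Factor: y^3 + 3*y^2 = (y)*(y^2 + 3*y) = y*(y + 3)*(y)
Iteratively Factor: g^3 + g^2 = (g)*(g^2 + g) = g^2*(g + 1)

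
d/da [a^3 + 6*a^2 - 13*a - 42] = 3*a^2 + 12*a - 13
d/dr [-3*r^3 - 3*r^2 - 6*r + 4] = -9*r^2 - 6*r - 6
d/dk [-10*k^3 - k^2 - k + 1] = -30*k^2 - 2*k - 1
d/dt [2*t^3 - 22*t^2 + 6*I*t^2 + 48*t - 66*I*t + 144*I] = 6*t^2 + t*(-44 + 12*I) + 48 - 66*I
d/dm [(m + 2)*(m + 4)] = 2*m + 6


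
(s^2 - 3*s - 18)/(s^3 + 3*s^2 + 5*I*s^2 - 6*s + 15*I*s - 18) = (s - 6)/(s^2 + 5*I*s - 6)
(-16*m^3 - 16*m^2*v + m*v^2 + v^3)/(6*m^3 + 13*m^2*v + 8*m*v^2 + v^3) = (-16*m^2 + v^2)/(6*m^2 + 7*m*v + v^2)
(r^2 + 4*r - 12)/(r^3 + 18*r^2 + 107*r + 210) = (r - 2)/(r^2 + 12*r + 35)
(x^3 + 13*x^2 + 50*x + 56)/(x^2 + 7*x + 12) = (x^2 + 9*x + 14)/(x + 3)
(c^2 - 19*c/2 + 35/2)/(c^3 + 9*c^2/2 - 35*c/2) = (c - 7)/(c*(c + 7))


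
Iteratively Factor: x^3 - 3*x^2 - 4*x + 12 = (x + 2)*(x^2 - 5*x + 6) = (x - 3)*(x + 2)*(x - 2)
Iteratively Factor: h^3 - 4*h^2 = (h)*(h^2 - 4*h) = h^2*(h - 4)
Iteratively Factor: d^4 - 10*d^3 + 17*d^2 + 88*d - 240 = (d - 4)*(d^3 - 6*d^2 - 7*d + 60) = (d - 4)^2*(d^2 - 2*d - 15) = (d - 4)^2*(d + 3)*(d - 5)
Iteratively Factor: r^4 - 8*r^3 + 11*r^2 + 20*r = (r + 1)*(r^3 - 9*r^2 + 20*r) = (r - 5)*(r + 1)*(r^2 - 4*r) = (r - 5)*(r - 4)*(r + 1)*(r)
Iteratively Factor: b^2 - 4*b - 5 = (b + 1)*(b - 5)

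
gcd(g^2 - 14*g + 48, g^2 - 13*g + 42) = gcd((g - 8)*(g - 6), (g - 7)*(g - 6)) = g - 6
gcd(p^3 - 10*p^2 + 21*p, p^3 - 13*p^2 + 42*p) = p^2 - 7*p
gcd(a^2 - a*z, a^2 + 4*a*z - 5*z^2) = -a + z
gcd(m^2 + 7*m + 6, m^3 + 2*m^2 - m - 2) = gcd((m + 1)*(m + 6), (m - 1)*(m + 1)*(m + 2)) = m + 1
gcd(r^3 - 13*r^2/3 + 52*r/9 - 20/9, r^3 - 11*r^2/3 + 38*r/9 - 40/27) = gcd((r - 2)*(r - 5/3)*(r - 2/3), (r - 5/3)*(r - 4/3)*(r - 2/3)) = r^2 - 7*r/3 + 10/9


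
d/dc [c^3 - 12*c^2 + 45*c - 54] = 3*c^2 - 24*c + 45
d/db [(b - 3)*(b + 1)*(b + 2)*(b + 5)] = 4*b^3 + 15*b^2 - 14*b - 41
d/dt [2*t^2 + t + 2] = 4*t + 1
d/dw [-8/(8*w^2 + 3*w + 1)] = 8*(16*w + 3)/(8*w^2 + 3*w + 1)^2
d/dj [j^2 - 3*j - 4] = 2*j - 3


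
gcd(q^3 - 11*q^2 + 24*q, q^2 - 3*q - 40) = q - 8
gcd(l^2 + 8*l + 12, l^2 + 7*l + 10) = l + 2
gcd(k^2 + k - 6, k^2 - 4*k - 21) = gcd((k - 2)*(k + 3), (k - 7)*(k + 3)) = k + 3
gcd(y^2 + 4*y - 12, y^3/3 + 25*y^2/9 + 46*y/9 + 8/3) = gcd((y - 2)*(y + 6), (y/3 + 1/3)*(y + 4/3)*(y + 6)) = y + 6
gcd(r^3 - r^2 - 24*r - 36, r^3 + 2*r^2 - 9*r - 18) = r^2 + 5*r + 6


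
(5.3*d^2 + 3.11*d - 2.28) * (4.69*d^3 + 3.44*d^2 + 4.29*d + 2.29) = 24.857*d^5 + 32.8179*d^4 + 22.7422*d^3 + 17.6357*d^2 - 2.6593*d - 5.2212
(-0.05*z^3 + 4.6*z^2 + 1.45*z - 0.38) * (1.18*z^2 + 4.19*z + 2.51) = -0.059*z^5 + 5.2185*z^4 + 20.8595*z^3 + 17.1731*z^2 + 2.0473*z - 0.9538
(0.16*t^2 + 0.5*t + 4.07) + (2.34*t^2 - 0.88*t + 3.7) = 2.5*t^2 - 0.38*t + 7.77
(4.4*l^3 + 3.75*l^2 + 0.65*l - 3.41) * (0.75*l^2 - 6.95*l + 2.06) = 3.3*l^5 - 27.7675*l^4 - 16.511*l^3 + 0.65*l^2 + 25.0385*l - 7.0246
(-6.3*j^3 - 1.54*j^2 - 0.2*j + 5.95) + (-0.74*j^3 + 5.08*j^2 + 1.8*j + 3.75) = -7.04*j^3 + 3.54*j^2 + 1.6*j + 9.7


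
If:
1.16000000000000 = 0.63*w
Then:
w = 1.84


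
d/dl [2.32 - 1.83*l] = -1.83000000000000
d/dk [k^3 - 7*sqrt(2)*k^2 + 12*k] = 3*k^2 - 14*sqrt(2)*k + 12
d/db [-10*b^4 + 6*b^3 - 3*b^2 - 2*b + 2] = -40*b^3 + 18*b^2 - 6*b - 2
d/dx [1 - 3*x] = -3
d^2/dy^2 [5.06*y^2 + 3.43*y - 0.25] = 10.1200000000000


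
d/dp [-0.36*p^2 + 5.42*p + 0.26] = 5.42 - 0.72*p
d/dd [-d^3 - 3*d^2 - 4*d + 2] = -3*d^2 - 6*d - 4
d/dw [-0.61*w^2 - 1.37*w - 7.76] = -1.22*w - 1.37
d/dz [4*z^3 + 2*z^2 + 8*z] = 12*z^2 + 4*z + 8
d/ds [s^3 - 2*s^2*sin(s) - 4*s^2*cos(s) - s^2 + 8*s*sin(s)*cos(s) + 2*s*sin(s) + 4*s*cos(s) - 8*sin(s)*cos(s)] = 4*s^2*sin(s) - 2*s^2*cos(s) + 3*s^2 - 8*s*sin(s) - 6*s*cos(s) + 8*s*cos(2*s) - 2*s + 2*sin(s) + 4*sin(2*s) + 4*cos(s) - 8*cos(2*s)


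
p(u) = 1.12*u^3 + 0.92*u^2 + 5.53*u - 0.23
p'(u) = 3.36*u^2 + 1.84*u + 5.53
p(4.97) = 187.47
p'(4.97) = 97.67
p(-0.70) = -4.03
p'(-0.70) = 5.89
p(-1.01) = -6.03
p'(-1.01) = 7.10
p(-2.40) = -23.69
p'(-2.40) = 20.47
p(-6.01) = -243.37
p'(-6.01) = 115.84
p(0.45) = 2.55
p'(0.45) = 7.04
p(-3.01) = -39.08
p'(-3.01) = 30.43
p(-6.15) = -259.96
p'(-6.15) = 121.30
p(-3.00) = -38.78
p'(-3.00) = 30.25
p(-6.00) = -242.21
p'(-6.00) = 115.45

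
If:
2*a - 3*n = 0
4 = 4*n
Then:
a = 3/2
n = 1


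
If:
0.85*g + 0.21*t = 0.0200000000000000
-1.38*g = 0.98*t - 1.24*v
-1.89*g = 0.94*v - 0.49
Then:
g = -5.92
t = 24.04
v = 12.42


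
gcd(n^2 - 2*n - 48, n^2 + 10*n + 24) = n + 6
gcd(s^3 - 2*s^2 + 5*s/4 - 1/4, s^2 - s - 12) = 1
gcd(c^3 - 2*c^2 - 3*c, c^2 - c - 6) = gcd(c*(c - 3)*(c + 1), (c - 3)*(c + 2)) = c - 3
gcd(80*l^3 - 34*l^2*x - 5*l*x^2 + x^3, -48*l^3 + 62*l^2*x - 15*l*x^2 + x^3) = -8*l + x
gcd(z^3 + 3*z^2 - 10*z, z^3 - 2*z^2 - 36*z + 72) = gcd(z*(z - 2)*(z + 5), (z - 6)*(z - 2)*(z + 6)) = z - 2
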